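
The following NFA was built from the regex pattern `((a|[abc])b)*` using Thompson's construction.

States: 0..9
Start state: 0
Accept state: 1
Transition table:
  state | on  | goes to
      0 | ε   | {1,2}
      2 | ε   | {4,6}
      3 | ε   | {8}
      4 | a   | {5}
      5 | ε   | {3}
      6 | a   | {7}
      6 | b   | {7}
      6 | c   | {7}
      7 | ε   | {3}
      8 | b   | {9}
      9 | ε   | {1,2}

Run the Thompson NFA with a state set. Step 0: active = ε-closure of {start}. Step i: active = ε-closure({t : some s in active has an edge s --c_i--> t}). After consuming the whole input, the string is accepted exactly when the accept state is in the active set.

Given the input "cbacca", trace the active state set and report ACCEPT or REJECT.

Answer: REJECT

Derivation:
start: ε-closure({0}) = {0,1,2,4,6}
'c' @ 1: {3,7,8}
'b' @ 2: {1,2,4,6,9}  ✓accept
'a' @ 3: {3,5,7,8}
'c' @ 4: {}  — no active states
rest 'ca' ignored (set empty)
end set {} — state 1 not in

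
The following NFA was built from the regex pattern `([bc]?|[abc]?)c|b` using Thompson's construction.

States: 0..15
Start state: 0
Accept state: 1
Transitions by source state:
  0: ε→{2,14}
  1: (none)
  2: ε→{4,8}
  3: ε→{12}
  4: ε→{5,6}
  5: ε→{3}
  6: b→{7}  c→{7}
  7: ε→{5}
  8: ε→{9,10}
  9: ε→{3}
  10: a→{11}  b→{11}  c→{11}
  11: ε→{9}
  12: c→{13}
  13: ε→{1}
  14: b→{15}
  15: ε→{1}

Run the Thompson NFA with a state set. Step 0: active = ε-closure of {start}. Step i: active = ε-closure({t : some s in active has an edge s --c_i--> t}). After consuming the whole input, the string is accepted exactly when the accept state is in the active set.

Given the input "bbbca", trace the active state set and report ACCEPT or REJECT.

Answer: REJECT

Trace:
S₀ = ε-closure({0}) = {0,2,3,4,5,6,8,9,10,12,14}
'b' @ 1: {1,3,5,7,9,11,12,15}  [accepting]
'b' @ 2: {}  — no active states
rest 'bca' ignored (set empty)
end set {} — state 1 not in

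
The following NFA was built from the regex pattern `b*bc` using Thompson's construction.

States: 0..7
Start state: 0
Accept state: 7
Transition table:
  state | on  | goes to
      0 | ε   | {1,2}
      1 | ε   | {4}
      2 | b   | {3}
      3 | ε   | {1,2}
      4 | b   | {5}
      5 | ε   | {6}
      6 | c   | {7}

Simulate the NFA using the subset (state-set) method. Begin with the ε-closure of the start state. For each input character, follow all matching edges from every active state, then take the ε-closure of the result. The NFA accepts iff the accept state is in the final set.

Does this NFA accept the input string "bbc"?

Answer: ACCEPT

Trace:
start: ε-closure({0}) = {0,1,2,4}
'b' @ 1: {1,2,3,4,5,6}
'b' @ 2: {1,2,3,4,5,6}
'c' @ 3: {7}  ✓accept
after full input: {7}  (accept=7 in)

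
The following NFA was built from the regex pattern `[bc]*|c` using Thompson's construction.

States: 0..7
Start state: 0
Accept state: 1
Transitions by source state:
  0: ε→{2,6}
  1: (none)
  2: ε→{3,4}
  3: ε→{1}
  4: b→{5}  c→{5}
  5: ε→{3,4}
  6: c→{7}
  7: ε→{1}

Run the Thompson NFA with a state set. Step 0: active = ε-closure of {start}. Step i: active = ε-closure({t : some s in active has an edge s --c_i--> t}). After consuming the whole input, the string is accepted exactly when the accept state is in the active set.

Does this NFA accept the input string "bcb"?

Answer: ACCEPT

Derivation:
initial (ε-close {0}): {0,1,2,3,4,6}
'b' @ 1: {1,3,4,5}  ✓accept
'c' @ 2: {1,3,4,5}  ✓accept
'b' @ 3: {1,3,4,5}  ✓accept
end set {1,3,4,5} — state 1 in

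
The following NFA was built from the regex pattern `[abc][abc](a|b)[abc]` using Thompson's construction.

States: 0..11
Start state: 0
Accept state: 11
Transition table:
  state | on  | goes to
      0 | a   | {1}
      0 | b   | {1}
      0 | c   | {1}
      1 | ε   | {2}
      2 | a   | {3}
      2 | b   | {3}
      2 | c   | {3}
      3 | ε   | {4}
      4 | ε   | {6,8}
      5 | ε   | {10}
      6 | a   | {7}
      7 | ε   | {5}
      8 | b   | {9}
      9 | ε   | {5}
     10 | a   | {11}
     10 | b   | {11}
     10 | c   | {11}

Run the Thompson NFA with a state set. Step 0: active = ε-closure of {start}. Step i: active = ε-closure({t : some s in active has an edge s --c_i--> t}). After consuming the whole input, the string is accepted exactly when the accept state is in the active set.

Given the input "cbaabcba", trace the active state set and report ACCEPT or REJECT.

Answer: REJECT

Derivation:
S₀ = ε-closure({0}) = {0}
'c' @ 1: {1,2}
'b' @ 2: {3,4,6,8}
'a' @ 3: {5,7,10}
'a' @ 4: {11}  ✓accept
'b' @ 5: {}  — state set empty
rest 'cba' ignored (set empty)
end set {} — state 11 not in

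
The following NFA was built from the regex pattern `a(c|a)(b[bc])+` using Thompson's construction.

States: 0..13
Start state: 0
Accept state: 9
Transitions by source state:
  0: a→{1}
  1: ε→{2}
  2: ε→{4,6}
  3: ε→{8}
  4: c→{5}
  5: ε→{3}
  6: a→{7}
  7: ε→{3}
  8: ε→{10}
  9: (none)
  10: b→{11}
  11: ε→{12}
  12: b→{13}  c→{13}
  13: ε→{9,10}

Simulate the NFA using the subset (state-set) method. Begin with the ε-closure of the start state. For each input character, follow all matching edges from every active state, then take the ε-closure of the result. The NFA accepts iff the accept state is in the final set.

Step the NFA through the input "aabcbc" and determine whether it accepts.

initial (ε-close {0}): {0}
'a' @ 1: {1,2,4,6}
'a' @ 2: {3,7,8,10}
'b' @ 3: {11,12}
'c' @ 4: {9,10,13}  ✓accept
'b' @ 5: {11,12}
'c' @ 6: {9,10,13}  ✓accept
final: {9,10,13}; accept 9 in set

Answer: ACCEPT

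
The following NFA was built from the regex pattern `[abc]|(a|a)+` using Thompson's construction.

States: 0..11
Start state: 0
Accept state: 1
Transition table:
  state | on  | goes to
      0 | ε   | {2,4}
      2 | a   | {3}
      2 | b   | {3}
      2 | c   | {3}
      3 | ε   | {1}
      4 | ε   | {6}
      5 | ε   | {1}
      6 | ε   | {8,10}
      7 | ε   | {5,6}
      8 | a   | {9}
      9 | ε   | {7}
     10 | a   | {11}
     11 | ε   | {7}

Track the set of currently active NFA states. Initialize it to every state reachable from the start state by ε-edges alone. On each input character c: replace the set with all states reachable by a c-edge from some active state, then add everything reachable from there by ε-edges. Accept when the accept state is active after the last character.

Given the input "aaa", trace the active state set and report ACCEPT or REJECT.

S₀ = ε-closure({0}) = {0,2,4,6,8,10}
'a' @ 1: {1,3,5,6,7,8,9,10,11}  [accepting]
'a' @ 2: {1,5,6,7,8,9,10,11}  [accepting]
'a' @ 3: {1,5,6,7,8,9,10,11}  [accepting]
end set {1,5,6,7,8,9,10,11} — state 1 in

Answer: ACCEPT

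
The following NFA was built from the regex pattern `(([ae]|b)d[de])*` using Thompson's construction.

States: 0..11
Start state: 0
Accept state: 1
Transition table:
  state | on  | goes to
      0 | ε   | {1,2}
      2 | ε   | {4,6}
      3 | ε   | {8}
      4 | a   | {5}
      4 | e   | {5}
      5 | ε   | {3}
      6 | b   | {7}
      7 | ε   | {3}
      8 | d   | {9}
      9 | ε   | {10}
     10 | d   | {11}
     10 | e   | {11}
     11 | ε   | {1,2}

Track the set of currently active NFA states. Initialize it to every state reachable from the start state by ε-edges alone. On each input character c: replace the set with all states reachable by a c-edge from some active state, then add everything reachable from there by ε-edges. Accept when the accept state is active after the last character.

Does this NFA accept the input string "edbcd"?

Answer: REJECT

Steps:
initial (ε-close {0}): {0,1,2,4,6}
'e' @ 1: {3,5,8}
'd' @ 2: {9,10}
'b' @ 3: {}  — dead — no transitions
rest 'cd' ignored (set empty)
after full input: {}  (accept=1 not in)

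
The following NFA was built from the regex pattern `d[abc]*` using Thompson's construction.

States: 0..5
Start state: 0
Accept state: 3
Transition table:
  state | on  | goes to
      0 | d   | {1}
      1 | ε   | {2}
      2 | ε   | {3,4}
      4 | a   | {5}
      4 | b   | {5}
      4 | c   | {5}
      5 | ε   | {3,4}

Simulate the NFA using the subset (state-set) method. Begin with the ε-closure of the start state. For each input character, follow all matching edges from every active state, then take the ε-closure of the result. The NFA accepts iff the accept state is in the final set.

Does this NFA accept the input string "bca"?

start: ε-closure({0}) = {0}
'b' @ 1: {}  — dead — no transitions
rest 'ca' ignored (set empty)
final: {}; accept 3 not in set

Answer: REJECT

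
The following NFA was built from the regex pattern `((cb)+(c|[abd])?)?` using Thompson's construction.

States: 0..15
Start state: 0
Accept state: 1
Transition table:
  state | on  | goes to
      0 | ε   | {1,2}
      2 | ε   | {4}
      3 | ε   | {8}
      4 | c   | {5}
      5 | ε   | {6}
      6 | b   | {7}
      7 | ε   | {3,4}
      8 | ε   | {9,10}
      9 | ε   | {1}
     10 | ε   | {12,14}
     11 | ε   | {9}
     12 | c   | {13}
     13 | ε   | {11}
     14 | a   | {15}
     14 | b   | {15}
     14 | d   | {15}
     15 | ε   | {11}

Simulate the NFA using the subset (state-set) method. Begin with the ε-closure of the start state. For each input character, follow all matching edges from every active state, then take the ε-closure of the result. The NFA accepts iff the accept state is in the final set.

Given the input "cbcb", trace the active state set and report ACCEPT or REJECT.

Answer: ACCEPT

Steps:
S₀ = ε-closure({0}) = {0,1,2,4}
'c' @ 1: {5,6}
'b' @ 2: {1,3,4,7,8,9,10,12,14}  [accepting]
'c' @ 3: {1,5,6,9,11,13}  [accepting]
'b' @ 4: {1,3,4,7,8,9,10,12,14}  [accepting]
after full input: {1,3,4,7,8,9,10,12,14}  (accept=1 in)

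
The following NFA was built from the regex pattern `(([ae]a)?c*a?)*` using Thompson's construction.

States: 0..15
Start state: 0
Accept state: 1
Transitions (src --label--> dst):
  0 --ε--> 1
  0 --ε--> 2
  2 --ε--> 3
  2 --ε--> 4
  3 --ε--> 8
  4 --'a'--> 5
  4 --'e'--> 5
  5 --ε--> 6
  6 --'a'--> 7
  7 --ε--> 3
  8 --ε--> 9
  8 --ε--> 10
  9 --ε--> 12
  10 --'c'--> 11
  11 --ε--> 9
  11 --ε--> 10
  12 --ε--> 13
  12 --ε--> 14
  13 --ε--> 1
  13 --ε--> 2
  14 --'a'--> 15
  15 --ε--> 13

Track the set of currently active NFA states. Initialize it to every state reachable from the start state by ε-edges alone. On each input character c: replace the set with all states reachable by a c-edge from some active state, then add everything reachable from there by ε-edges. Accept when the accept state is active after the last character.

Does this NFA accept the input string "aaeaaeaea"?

Answer: ACCEPT

Derivation:
S₀ = ε-closure({0}) = {0,1,2,3,4,8,9,10,12,13,14}
'a' @ 1: {1,2,3,4,5,6,8,9,10,12,13,14,15}  ✓accept
'a' @ 2: {1,2,3,4,5,6,7,8,9,10,12,13,14,15}  ✓accept
'e' @ 3: {5,6}
'a' @ 4: {1,2,3,4,7,8,9,10,12,13,14}  ✓accept
'a' @ 5: {1,2,3,4,5,6,8,9,10,12,13,14,15}  ✓accept
'e' @ 6: {5,6}
'a' @ 7: {1,2,3,4,7,8,9,10,12,13,14}  ✓accept
'e' @ 8: {5,6}
'a' @ 9: {1,2,3,4,7,8,9,10,12,13,14}  ✓accept
final: {1,2,3,4,7,8,9,10,12,13,14}; accept 1 in set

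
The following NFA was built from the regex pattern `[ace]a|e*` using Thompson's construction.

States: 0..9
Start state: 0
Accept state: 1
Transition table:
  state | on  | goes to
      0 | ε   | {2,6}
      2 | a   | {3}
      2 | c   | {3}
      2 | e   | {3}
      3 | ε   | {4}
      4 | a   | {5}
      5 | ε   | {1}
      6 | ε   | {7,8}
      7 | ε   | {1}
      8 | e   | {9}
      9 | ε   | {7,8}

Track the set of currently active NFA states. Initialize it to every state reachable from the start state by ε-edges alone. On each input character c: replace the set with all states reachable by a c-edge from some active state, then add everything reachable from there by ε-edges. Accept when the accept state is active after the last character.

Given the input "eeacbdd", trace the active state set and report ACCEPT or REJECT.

initial (ε-close {0}): {0,1,2,6,7,8}
'e' @ 1: {1,3,4,7,8,9}  [accepting]
'e' @ 2: {1,7,8,9}  [accepting]
'a' @ 3: {}  — state set empty
rest 'cbdd' ignored (set empty)
final: {}; accept 1 not in set

Answer: REJECT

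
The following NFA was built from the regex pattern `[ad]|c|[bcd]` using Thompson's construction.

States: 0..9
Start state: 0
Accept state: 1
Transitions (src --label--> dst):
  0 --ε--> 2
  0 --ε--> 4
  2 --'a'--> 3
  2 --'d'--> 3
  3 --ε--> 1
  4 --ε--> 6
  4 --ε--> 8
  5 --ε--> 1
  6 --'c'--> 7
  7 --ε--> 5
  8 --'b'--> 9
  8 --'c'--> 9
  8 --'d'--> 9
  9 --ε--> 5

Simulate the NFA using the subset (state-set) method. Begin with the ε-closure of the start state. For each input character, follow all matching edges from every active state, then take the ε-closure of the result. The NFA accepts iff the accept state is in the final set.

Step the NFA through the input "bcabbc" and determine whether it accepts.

Answer: REJECT

Derivation:
S₀ = ε-closure({0}) = {0,2,4,6,8}
'b' @ 1: {1,5,9}  [accepting]
'c' @ 2: {}  — state set empty
rest 'abbc' ignored (set empty)
after full input: {}  (accept=1 not in)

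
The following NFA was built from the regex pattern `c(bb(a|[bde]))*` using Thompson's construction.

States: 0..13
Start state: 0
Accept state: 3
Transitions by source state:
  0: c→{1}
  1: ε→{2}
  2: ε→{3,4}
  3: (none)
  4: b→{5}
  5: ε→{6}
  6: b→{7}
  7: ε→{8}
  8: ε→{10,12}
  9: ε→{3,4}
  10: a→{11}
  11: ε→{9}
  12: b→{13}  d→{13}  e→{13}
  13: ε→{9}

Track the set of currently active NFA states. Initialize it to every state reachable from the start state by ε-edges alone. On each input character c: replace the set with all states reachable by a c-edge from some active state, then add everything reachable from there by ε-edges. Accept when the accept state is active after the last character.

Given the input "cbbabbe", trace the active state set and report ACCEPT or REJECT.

initial (ε-close {0}): {0}
'c' @ 1: {1,2,3,4}  (accept∈set)
'b' @ 2: {5,6}
'b' @ 3: {7,8,10,12}
'a' @ 4: {3,4,9,11}  (accept∈set)
'b' @ 5: {5,6}
'b' @ 6: {7,8,10,12}
'e' @ 7: {3,4,9,13}  (accept∈set)
final: {3,4,9,13}; accept 3 in set

Answer: ACCEPT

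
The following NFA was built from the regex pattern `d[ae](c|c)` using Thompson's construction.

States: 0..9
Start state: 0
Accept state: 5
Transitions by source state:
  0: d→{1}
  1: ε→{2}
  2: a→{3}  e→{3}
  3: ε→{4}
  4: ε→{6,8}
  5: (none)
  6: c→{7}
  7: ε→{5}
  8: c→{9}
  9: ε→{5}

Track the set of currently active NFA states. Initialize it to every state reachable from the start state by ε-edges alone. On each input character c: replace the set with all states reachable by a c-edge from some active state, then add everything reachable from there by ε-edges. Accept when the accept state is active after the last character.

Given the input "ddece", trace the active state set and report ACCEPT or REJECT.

initial (ε-close {0}): {0}
'd' @ 1: {1,2}
'd' @ 2: {}  — no active states
rest 'ece' ignored (set empty)
after full input: {}  (accept=5 not in)

Answer: REJECT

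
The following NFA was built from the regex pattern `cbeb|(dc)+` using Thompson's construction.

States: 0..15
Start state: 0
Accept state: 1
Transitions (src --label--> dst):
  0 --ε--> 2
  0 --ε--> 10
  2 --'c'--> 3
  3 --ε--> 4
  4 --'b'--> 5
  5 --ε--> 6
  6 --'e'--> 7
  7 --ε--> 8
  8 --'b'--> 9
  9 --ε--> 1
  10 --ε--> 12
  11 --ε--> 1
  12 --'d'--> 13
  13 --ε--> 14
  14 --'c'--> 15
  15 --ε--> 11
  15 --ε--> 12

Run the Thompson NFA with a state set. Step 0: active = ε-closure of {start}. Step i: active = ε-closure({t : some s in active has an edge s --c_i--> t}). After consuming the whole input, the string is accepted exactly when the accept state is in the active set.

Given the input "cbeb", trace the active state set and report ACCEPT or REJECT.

initial (ε-close {0}): {0,2,10,12}
'c' @ 1: {3,4}
'b' @ 2: {5,6}
'e' @ 3: {7,8}
'b' @ 4: {1,9}  (accept∈set)
final: {1,9}; accept 1 in set

Answer: ACCEPT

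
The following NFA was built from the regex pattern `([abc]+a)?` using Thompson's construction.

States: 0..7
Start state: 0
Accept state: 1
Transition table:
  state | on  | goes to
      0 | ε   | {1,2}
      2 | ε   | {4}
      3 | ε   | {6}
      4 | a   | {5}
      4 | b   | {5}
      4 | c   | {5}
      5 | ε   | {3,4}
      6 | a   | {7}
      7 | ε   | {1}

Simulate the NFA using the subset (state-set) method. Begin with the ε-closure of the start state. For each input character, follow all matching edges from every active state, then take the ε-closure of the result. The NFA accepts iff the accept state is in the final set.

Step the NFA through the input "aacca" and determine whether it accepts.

Answer: ACCEPT

Derivation:
start: ε-closure({0}) = {0,1,2,4}
'a' @ 1: {3,4,5,6}
'a' @ 2: {1,3,4,5,6,7}  ✓accept
'c' @ 3: {3,4,5,6}
'c' @ 4: {3,4,5,6}
'a' @ 5: {1,3,4,5,6,7}  ✓accept
end set {1,3,4,5,6,7} — state 1 in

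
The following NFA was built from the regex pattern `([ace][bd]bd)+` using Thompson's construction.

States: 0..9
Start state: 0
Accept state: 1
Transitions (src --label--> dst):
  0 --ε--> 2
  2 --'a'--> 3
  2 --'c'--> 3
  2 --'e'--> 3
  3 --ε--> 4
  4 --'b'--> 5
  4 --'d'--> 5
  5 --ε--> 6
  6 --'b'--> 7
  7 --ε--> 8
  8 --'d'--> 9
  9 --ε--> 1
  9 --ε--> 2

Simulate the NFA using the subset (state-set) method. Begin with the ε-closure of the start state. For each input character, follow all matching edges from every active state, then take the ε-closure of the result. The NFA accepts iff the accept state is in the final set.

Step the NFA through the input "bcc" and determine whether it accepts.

start: ε-closure({0}) = {0,2}
'b' @ 1: {}  — no active states
rest 'cc' ignored (set empty)
final: {}; accept 1 not in set

Answer: REJECT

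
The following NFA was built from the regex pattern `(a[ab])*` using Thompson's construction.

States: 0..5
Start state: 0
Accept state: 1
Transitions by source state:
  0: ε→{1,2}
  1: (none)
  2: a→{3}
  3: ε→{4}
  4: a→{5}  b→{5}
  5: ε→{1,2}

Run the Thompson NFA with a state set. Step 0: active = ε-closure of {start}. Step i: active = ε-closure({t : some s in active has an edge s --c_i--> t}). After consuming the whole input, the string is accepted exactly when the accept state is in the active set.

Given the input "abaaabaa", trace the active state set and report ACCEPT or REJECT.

Answer: ACCEPT

Steps:
start: ε-closure({0}) = {0,1,2}
'a' @ 1: {3,4}
'b' @ 2: {1,2,5}  (accept∈set)
'a' @ 3: {3,4}
'a' @ 4: {1,2,5}  (accept∈set)
'a' @ 5: {3,4}
'b' @ 6: {1,2,5}  (accept∈set)
'a' @ 7: {3,4}
'a' @ 8: {1,2,5}  (accept∈set)
final: {1,2,5}; accept 1 in set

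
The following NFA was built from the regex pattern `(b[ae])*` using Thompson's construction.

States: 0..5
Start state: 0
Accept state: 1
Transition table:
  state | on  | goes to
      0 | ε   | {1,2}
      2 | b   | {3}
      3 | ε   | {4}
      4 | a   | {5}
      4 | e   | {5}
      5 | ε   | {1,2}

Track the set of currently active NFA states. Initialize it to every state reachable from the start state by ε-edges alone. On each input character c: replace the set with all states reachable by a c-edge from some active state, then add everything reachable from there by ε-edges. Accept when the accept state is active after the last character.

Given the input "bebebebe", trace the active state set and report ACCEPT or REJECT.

Answer: ACCEPT

Trace:
S₀ = ε-closure({0}) = {0,1,2}
'b' @ 1: {3,4}
'e' @ 2: {1,2,5}  ✓accept
'b' @ 3: {3,4}
'e' @ 4: {1,2,5}  ✓accept
'b' @ 5: {3,4}
'e' @ 6: {1,2,5}  ✓accept
'b' @ 7: {3,4}
'e' @ 8: {1,2,5}  ✓accept
after full input: {1,2,5}  (accept=1 in)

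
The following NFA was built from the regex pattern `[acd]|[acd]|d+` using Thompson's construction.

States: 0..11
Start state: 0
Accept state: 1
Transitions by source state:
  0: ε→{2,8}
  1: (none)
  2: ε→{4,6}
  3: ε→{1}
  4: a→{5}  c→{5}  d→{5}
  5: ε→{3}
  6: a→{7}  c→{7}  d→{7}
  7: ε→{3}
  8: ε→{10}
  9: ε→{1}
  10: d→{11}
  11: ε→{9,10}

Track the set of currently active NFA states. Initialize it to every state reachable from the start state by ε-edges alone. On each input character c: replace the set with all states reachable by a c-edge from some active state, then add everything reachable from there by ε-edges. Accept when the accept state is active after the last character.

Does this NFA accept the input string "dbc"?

Answer: REJECT

Steps:
start: ε-closure({0}) = {0,2,4,6,8,10}
'd' @ 1: {1,3,5,7,9,10,11}  ✓accept
'b' @ 2: {}  — state set empty
rest 'c' ignored (set empty)
final: {}; accept 1 not in set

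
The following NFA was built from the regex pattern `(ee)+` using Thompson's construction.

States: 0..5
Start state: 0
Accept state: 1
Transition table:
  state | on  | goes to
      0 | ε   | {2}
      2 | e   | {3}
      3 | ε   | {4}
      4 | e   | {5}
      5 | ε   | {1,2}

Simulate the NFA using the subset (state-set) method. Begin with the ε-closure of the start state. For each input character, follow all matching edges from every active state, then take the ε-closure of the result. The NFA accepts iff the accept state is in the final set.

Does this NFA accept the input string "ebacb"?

start: ε-closure({0}) = {0,2}
'e' @ 1: {3,4}
'b' @ 2: {}  — state set empty
rest 'acb' ignored (set empty)
end set {} — state 1 not in

Answer: REJECT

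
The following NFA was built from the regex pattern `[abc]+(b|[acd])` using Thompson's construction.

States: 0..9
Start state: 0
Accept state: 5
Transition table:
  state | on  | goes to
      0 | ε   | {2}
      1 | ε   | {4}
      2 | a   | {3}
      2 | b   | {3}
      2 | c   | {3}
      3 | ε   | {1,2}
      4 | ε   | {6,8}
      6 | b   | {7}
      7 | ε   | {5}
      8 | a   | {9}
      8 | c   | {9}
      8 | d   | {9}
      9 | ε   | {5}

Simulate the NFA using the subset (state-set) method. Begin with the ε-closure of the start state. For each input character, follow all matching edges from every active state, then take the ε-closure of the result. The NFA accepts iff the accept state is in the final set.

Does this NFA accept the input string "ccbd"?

start: ε-closure({0}) = {0,2}
'c' @ 1: {1,2,3,4,6,8}
'c' @ 2: {1,2,3,4,5,6,8,9}  [accepting]
'b' @ 3: {1,2,3,4,5,6,7,8}  [accepting]
'd' @ 4: {5,9}  [accepting]
after full input: {5,9}  (accept=5 in)

Answer: ACCEPT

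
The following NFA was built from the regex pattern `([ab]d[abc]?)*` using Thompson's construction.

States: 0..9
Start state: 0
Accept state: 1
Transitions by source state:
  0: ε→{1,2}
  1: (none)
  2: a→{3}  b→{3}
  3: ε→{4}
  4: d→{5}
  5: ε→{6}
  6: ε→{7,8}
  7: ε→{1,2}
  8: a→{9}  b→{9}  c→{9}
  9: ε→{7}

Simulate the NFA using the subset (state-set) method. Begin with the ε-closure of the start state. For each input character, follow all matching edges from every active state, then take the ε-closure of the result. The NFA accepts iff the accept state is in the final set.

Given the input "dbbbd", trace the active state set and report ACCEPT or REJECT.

S₀ = ε-closure({0}) = {0,1,2}
'd' @ 1: {}  — dead — no transitions
rest 'bbbd' ignored (set empty)
final: {}; accept 1 not in set

Answer: REJECT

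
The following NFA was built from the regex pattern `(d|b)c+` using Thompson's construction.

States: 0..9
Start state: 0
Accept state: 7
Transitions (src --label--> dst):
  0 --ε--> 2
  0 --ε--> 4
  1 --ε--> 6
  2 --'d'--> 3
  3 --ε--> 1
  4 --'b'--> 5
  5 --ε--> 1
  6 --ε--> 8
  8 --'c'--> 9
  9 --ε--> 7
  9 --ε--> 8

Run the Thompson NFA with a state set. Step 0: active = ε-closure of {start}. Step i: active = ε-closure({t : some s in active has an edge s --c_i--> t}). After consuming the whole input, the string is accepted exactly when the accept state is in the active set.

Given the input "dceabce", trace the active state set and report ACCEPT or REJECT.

S₀ = ε-closure({0}) = {0,2,4}
'd' @ 1: {1,3,6,8}
'c' @ 2: {7,8,9}  (accept∈set)
'e' @ 3: {}  — no active states
rest 'abce' ignored (set empty)
final: {}; accept 7 not in set

Answer: REJECT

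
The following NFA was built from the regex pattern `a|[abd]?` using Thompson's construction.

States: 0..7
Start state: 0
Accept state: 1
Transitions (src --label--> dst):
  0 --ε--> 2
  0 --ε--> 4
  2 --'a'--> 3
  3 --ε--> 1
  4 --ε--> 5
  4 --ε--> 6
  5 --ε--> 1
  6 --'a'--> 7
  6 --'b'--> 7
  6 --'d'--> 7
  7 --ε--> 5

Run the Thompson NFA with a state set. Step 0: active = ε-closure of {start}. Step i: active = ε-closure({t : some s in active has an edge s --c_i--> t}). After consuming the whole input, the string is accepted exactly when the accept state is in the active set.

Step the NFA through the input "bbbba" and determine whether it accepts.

S₀ = ε-closure({0}) = {0,1,2,4,5,6}
'b' @ 1: {1,5,7}  [accepting]
'b' @ 2: {}  — dead — no transitions
rest 'bba' ignored (set empty)
after full input: {}  (accept=1 not in)

Answer: REJECT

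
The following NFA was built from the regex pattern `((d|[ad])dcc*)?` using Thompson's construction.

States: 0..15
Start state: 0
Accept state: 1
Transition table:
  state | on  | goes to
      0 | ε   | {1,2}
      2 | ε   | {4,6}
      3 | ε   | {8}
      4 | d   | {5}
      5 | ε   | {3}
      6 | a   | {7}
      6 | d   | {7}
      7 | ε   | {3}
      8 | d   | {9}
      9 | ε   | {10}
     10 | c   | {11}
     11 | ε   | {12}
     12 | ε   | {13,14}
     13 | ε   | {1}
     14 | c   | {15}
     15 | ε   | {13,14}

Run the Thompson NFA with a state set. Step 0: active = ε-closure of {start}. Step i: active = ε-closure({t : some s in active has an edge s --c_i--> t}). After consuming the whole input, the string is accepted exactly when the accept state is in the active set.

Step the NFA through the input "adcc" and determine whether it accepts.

initial (ε-close {0}): {0,1,2,4,6}
'a' @ 1: {3,7,8}
'd' @ 2: {9,10}
'c' @ 3: {1,11,12,13,14}  (accept∈set)
'c' @ 4: {1,13,14,15}  (accept∈set)
final: {1,13,14,15}; accept 1 in set

Answer: ACCEPT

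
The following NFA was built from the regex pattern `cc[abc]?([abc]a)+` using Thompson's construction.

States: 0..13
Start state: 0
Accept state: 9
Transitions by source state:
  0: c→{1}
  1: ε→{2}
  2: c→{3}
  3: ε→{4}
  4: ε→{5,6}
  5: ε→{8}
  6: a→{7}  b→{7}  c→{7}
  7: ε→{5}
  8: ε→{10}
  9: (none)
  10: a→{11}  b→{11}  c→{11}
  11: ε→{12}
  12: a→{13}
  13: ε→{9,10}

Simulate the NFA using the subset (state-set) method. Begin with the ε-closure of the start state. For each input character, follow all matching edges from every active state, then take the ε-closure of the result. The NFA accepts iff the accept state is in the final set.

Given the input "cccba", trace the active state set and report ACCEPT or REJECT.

initial (ε-close {0}): {0}
'c' @ 1: {1,2}
'c' @ 2: {3,4,5,6,8,10}
'c' @ 3: {5,7,8,10,11,12}
'b' @ 4: {11,12}
'a' @ 5: {9,10,13}  [accepting]
end set {9,10,13} — state 9 in

Answer: ACCEPT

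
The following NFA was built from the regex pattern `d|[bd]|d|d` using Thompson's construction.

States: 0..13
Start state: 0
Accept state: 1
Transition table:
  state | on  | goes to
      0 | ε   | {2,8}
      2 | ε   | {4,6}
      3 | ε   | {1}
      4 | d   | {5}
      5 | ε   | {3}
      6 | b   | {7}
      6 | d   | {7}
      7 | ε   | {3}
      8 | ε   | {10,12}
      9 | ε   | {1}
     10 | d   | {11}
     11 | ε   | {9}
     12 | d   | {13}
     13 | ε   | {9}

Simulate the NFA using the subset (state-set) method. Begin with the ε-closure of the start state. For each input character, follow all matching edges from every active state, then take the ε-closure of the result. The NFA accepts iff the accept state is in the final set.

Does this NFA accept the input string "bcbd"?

S₀ = ε-closure({0}) = {0,2,4,6,8,10,12}
'b' @ 1: {1,3,7}  [accepting]
'c' @ 2: {}  — state set empty
rest 'bd' ignored (set empty)
final: {}; accept 1 not in set

Answer: REJECT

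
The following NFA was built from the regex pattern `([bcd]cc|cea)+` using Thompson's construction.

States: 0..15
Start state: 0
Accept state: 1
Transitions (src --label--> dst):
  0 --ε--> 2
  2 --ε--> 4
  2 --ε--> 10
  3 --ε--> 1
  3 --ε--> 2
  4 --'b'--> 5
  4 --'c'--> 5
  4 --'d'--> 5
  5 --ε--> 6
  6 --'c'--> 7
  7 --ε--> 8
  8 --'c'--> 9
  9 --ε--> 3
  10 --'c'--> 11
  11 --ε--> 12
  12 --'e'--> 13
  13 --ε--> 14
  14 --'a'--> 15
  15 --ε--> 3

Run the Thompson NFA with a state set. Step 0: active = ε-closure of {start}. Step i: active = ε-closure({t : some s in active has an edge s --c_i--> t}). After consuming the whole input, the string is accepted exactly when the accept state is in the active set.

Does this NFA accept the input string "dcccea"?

Answer: ACCEPT

Steps:
initial (ε-close {0}): {0,2,4,10}
'd' @ 1: {5,6}
'c' @ 2: {7,8}
'c' @ 3: {1,2,3,4,9,10}  (accept∈set)
'c' @ 4: {5,6,11,12}
'e' @ 5: {13,14}
'a' @ 6: {1,2,3,4,10,15}  (accept∈set)
end set {1,2,3,4,10,15} — state 1 in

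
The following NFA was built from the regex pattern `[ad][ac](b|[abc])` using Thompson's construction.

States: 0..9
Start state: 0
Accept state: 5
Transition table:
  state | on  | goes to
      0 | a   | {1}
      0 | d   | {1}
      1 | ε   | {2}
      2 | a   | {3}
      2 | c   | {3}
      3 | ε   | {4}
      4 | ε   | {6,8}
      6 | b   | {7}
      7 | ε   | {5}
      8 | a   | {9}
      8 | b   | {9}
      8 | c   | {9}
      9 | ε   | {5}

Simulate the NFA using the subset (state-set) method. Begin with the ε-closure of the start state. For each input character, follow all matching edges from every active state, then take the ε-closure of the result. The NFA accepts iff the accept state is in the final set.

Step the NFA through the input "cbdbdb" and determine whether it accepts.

Answer: REJECT

Steps:
start: ε-closure({0}) = {0}
'c' @ 1: {}  — no active states
rest 'bdbdb' ignored (set empty)
after full input: {}  (accept=5 not in)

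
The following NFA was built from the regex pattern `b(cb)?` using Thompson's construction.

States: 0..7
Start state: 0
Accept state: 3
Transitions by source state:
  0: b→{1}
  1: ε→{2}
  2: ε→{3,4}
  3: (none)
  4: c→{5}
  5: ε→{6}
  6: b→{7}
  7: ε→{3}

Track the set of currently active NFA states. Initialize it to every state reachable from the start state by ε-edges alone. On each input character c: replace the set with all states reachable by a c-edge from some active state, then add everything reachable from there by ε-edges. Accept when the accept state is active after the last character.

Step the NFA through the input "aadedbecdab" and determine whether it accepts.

S₀ = ε-closure({0}) = {0}
'a' @ 1: {}  — no active states
rest 'adedbecdab' ignored (set empty)
after full input: {}  (accept=3 not in)

Answer: REJECT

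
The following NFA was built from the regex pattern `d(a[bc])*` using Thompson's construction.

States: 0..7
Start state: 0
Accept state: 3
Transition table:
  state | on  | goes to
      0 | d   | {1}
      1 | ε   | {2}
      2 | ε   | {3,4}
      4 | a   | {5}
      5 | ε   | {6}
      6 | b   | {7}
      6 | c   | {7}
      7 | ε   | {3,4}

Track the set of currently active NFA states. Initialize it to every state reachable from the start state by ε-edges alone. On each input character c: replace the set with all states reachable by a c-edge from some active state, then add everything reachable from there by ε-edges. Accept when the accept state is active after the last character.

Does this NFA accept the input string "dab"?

Answer: ACCEPT

Steps:
S₀ = ε-closure({0}) = {0}
'd' @ 1: {1,2,3,4}  (accept∈set)
'a' @ 2: {5,6}
'b' @ 3: {3,4,7}  (accept∈set)
after full input: {3,4,7}  (accept=3 in)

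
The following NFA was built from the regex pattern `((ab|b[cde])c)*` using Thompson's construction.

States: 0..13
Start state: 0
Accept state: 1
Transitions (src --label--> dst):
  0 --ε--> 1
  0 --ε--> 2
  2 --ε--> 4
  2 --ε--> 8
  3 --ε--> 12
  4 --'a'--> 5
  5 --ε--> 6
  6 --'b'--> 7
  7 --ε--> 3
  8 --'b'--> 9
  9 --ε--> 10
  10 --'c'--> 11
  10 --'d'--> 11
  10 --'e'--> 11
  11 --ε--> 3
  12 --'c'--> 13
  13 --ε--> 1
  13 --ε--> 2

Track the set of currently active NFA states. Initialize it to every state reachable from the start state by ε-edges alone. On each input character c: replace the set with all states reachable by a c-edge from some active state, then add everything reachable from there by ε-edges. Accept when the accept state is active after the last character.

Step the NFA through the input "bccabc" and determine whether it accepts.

Answer: ACCEPT

Derivation:
initial (ε-close {0}): {0,1,2,4,8}
'b' @ 1: {9,10}
'c' @ 2: {3,11,12}
'c' @ 3: {1,2,4,8,13}  ✓accept
'a' @ 4: {5,6}
'b' @ 5: {3,7,12}
'c' @ 6: {1,2,4,8,13}  ✓accept
end set {1,2,4,8,13} — state 1 in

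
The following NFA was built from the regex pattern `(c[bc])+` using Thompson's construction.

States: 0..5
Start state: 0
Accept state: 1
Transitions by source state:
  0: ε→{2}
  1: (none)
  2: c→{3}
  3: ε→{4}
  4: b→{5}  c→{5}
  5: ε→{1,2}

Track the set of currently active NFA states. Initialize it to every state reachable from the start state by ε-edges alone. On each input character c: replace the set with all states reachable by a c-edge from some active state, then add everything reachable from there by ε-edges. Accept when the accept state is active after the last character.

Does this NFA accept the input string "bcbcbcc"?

Answer: REJECT

Trace:
S₀ = ε-closure({0}) = {0,2}
'b' @ 1: {}  — no active states
rest 'cbcbcc' ignored (set empty)
end set {} — state 1 not in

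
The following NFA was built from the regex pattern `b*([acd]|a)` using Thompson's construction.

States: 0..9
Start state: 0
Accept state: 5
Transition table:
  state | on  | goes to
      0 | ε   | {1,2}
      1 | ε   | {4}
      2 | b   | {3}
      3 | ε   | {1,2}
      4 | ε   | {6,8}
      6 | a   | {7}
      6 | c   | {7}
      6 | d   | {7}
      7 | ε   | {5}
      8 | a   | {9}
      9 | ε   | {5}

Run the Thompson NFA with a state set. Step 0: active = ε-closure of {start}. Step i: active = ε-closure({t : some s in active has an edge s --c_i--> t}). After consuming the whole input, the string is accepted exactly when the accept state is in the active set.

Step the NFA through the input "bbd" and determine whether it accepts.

Answer: ACCEPT

Derivation:
initial (ε-close {0}): {0,1,2,4,6,8}
'b' @ 1: {1,2,3,4,6,8}
'b' @ 2: {1,2,3,4,6,8}
'd' @ 3: {5,7}  ✓accept
final: {5,7}; accept 5 in set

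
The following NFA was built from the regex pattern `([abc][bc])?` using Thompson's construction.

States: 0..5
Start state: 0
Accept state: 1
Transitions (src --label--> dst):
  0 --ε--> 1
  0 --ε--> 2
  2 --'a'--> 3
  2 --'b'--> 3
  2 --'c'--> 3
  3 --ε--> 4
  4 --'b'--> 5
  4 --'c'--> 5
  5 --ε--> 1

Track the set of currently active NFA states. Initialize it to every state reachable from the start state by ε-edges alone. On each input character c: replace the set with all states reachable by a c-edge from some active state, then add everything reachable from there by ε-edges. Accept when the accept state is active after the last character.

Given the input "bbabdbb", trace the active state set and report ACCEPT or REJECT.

S₀ = ε-closure({0}) = {0,1,2}
'b' @ 1: {3,4}
'b' @ 2: {1,5}  [accepting]
'a' @ 3: {}  — dead — no transitions
rest 'bdbb' ignored (set empty)
end set {} — state 1 not in

Answer: REJECT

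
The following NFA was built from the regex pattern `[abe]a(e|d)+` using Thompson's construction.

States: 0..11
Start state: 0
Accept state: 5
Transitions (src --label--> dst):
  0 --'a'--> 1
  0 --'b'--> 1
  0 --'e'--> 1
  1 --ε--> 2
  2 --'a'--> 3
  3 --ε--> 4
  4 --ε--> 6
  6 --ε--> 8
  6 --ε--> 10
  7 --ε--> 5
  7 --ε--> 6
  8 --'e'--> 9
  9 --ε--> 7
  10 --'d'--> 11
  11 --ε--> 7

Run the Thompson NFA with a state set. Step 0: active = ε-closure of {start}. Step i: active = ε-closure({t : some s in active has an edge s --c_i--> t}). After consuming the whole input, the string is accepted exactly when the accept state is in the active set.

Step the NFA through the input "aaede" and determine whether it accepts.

start: ε-closure({0}) = {0}
'a' @ 1: {1,2}
'a' @ 2: {3,4,6,8,10}
'e' @ 3: {5,6,7,8,9,10}  ✓accept
'd' @ 4: {5,6,7,8,10,11}  ✓accept
'e' @ 5: {5,6,7,8,9,10}  ✓accept
end set {5,6,7,8,9,10} — state 5 in

Answer: ACCEPT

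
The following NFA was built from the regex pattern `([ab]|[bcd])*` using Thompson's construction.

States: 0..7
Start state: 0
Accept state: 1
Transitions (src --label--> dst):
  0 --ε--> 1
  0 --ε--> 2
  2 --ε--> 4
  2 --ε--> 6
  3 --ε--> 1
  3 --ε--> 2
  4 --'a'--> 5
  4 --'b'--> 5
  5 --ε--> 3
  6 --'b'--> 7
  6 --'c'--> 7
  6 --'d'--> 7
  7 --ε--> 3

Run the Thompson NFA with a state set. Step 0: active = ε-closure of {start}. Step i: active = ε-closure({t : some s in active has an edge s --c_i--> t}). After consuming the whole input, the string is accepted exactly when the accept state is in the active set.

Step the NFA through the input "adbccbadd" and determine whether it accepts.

Answer: ACCEPT

Derivation:
S₀ = ε-closure({0}) = {0,1,2,4,6}
'a' @ 1: {1,2,3,4,5,6}  ✓accept
'd' @ 2: {1,2,3,4,6,7}  ✓accept
'b' @ 3: {1,2,3,4,5,6,7}  ✓accept
'c' @ 4: {1,2,3,4,6,7}  ✓accept
'c' @ 5: {1,2,3,4,6,7}  ✓accept
'b' @ 6: {1,2,3,4,5,6,7}  ✓accept
'a' @ 7: {1,2,3,4,5,6}  ✓accept
'd' @ 8: {1,2,3,4,6,7}  ✓accept
'd' @ 9: {1,2,3,4,6,7}  ✓accept
final: {1,2,3,4,6,7}; accept 1 in set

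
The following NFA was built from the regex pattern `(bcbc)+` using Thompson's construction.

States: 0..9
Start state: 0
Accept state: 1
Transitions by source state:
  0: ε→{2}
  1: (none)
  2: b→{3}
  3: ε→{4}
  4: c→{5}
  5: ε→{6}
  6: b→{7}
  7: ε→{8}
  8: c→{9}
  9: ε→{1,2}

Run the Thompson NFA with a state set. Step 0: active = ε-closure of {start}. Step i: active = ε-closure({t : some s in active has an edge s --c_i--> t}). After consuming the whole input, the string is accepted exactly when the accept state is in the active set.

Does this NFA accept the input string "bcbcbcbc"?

Answer: ACCEPT

Trace:
start: ε-closure({0}) = {0,2}
'b' @ 1: {3,4}
'c' @ 2: {5,6}
'b' @ 3: {7,8}
'c' @ 4: {1,2,9}  ✓accept
'b' @ 5: {3,4}
'c' @ 6: {5,6}
'b' @ 7: {7,8}
'c' @ 8: {1,2,9}  ✓accept
end set {1,2,9} — state 1 in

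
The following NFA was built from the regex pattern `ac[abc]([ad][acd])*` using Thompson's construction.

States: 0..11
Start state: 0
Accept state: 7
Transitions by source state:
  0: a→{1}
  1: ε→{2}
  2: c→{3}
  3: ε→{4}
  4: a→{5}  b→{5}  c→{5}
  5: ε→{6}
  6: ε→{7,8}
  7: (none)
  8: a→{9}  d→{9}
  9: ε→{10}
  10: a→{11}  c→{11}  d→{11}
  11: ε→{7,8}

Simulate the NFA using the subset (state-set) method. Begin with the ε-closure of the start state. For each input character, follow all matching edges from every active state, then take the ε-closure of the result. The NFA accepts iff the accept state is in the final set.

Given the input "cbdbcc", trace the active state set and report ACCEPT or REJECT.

Answer: REJECT

Derivation:
start: ε-closure({0}) = {0}
'c' @ 1: {}  — dead — no transitions
rest 'bdbcc' ignored (set empty)
after full input: {}  (accept=7 not in)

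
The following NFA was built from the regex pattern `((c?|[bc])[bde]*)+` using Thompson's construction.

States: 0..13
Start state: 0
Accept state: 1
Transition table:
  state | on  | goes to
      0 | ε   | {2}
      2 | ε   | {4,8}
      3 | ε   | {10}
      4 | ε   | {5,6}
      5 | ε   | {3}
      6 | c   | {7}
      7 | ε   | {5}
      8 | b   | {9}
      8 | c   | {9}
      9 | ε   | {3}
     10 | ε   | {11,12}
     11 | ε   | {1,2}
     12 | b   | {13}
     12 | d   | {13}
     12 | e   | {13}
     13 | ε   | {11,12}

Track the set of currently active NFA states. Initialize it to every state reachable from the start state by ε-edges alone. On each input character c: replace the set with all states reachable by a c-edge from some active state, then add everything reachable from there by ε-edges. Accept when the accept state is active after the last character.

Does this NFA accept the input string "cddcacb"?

Answer: REJECT

Steps:
start: ε-closure({0}) = {0,1,2,3,4,5,6,8,10,11,12}
'c' @ 1: {1,2,3,4,5,6,7,8,9,10,11,12}  [accepting]
'd' @ 2: {1,2,3,4,5,6,8,10,11,12,13}  [accepting]
'd' @ 3: {1,2,3,4,5,6,8,10,11,12,13}  [accepting]
'c' @ 4: {1,2,3,4,5,6,7,8,9,10,11,12}  [accepting]
'a' @ 5: {}  — state set empty
rest 'cb' ignored (set empty)
after full input: {}  (accept=1 not in)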